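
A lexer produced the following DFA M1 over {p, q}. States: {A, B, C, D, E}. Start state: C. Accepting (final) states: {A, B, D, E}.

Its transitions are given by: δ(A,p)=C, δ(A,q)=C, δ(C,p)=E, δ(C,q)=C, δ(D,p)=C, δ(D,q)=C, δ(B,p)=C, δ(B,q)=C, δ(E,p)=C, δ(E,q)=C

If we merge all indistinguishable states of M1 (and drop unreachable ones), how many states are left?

First remove the unreachable states {A,B,D}; 2 states remain.
Start with accepting vs non-accepting: {E} | {C}.
The partition is now stable with 2 blocks: {E} | {C}.

2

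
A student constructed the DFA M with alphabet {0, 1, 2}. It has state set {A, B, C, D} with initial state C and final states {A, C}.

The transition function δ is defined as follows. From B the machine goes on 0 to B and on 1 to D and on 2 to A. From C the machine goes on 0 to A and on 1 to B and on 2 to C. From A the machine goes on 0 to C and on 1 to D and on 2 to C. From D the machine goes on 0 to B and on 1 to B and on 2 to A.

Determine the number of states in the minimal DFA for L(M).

2

Every state is reachable, so we keep all 4.
P0 = {A,C} | {B,D}.
The partition is now stable with 2 blocks: {A,C} | {B,D}.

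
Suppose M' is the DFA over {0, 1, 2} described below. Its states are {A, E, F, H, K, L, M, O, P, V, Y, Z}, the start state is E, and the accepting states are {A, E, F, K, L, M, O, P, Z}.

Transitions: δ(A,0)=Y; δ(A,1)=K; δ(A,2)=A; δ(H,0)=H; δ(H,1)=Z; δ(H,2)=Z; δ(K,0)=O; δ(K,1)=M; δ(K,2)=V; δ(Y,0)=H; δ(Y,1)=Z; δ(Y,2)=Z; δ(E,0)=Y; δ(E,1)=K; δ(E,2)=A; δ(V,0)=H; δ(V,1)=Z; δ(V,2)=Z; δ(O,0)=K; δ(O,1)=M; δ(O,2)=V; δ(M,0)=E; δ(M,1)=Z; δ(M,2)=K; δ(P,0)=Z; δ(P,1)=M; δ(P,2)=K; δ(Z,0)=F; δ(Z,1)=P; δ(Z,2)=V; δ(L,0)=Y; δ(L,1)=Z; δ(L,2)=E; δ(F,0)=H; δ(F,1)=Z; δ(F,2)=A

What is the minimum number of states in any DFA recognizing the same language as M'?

First remove the unreachable states {L}; 11 states remain.
Start with accepting vs non-accepting: {A,E,F,K,M,O,P,Z} | {H,V,Y}.
Split {A,E,F,K,M,O,P,Z} by δ(·,0) → {K,M,O,P,Z} and {A,E,F}.
On input 0, block {K,M,O,P,Z} splits into {K,O,P} and {M,Z}.
Refine {K,O,P} on symbol 0: members go to different blocks, giving {K,O} and {P}.
On input 1, block {A,E,F} splits into {A,E} and {F}.
On input 0, block {M,Z} splits into {M} and {Z}.
The partition is now stable with 7 blocks: {K,O} | {H,V,Y} | {A,E} | {M} | {P} | {F} | {Z}.

7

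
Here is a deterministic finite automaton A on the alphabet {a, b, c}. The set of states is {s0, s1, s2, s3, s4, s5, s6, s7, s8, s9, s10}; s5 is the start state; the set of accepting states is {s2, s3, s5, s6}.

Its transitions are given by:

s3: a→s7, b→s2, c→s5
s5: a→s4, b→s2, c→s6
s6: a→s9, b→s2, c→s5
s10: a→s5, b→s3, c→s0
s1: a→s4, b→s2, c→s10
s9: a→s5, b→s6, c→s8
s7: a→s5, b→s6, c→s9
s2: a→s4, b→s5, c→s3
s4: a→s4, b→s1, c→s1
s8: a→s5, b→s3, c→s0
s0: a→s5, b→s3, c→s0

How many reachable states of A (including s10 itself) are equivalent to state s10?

Every state is reachable, so we keep all 11.
Start with accepting vs non-accepting: {s2,s3,s5,s6} | {s0,s1,s4,s7,s8,s9,s10}.
On input a, block {s0,s1,s4,s7,s8,s9,s10} splits into {s0,s7,s8,s9,s10} and {s1,s4}.
Split {s2,s3,s5,s6} by δ(·,a) → {s2,s5} and {s3,s6}.
On input b, block {s1,s4} splits into {s1} and {s4}.
No further refinement is possible. Final partition (5 blocks): {s2,s5} | {s0,s7,s8,s9,s10} | {s1} | {s3,s6} | {s4}.
State s10 belongs to the block {s0,s7,s8,s9,s10}, which has 5 states.

5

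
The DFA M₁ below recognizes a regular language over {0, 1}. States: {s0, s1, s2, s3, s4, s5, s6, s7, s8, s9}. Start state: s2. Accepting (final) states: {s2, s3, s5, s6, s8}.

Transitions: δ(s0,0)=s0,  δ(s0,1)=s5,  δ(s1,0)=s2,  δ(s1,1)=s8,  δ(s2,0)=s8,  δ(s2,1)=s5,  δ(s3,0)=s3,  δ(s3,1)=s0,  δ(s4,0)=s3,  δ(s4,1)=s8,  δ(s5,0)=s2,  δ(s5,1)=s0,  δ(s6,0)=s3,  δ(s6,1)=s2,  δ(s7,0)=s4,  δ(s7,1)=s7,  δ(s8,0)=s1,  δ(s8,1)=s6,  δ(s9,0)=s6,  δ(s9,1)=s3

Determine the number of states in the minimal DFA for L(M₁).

7

Reachable states from the start: {s0,s1,s2,s3,s5,s6,s8}. Unreachable: {s4,s7,s9} — drop them.
P0 = {s2,s3,s5,s6,s8} | {s0,s1}.
Refine {s2,s3,s5,s6,s8} on symbol 0: members go to different blocks, giving {s2,s3,s5,s6} and {s8}.
Split {s2,s3,s5,s6} by δ(·,0) → {s3,s5,s6} and {s2}.
On input 0, block {s3,s5,s6} splits into {s3,s6} and {s5}.
Split {s3,s6} by δ(·,1) → {s3} and {s6}.
Refine {s0,s1} on symbol 0: members go to different blocks, giving {s0} and {s1}.
Stable partition: {s3} | {s0} | {s8} | {s2} | {s5} | {s6} | {s1} — 7 equivalence classes.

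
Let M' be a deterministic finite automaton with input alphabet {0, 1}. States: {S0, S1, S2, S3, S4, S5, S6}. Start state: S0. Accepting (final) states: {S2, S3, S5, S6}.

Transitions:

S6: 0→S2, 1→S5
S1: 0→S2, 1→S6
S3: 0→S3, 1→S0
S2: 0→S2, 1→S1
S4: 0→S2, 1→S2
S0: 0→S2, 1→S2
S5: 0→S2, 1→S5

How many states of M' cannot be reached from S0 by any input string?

BFS from S0 reaches {S0, S1, S2, S5, S6}; the 2 state(s) S3, S4 are never visited.

2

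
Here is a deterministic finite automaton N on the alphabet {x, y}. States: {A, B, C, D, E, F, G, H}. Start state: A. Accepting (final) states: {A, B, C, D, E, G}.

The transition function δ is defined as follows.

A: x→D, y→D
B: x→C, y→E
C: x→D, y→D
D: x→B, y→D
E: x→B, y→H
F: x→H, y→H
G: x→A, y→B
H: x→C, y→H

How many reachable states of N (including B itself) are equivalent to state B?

1

States {F,G} cannot be reached from the start state, so discard them.
P0 = {A,B,C,D,E} | {H}.
Split {A,B,C,D,E} by δ(·,y) → {A,B,C,D} and {E}.
On input y, block {A,B,C,D} splits into {A,C,D} and {B}.
Split {A,C,D} by δ(·,x) → {A,C} and {D}.
Stable partition: {A,C} | {H} | {E} | {B} | {D} — 5 equivalence classes.
The equivalence class containing B is {B}, of size 1.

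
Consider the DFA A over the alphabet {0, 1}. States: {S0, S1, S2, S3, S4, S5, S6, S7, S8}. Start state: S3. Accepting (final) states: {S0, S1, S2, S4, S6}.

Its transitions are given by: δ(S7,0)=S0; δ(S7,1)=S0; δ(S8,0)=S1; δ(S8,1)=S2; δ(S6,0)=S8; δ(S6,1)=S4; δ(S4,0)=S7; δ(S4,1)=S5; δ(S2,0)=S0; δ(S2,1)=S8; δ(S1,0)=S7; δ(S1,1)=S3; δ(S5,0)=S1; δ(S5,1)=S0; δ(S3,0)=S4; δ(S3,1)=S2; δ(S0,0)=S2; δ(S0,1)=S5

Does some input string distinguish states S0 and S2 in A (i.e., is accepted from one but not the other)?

No

First remove the unreachable states {S6}; 8 states remain.
Start with accepting vs non-accepting: {S0,S1,S2,S4} | {S3,S5,S7,S8}.
Split {S0,S1,S2,S4} by δ(·,0) → {S0,S2} and {S1,S4}.
Split {S3,S5,S7,S8} by δ(·,0) → {S3,S5,S8} and {S7}.
No further refinement is possible. Final partition (4 blocks): {S0,S2} | {S3,S5,S8} | {S1,S4} | {S7}.
S0 and S2 lie in the same block of the stable partition, so they are equivalent — no string distinguishes them.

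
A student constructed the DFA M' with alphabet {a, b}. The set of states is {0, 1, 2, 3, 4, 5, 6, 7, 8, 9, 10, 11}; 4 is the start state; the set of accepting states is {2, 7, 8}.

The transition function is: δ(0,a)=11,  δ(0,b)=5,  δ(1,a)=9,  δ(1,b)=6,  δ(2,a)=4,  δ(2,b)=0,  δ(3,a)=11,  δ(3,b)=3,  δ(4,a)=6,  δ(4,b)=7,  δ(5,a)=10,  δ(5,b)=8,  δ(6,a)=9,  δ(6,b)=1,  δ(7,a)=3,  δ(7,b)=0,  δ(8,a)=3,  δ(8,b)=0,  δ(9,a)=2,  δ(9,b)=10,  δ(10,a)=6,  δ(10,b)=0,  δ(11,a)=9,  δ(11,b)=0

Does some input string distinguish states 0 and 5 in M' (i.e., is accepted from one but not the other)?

Yes

Start with accepting vs non-accepting: {2,7,8} | {0,1,3,4,5,6,9,10,11}.
Refine {0,1,3,4,5,6,9,10,11} on symbol a: members go to different blocks, giving {0,1,3,4,5,6,10,11} and {9}.
On input a, block {0,1,3,4,5,6,10,11} splits into {0,3,4,5,10} and {1,6,11}.
Split {0,3,4,5,10} by δ(·,a) → {0,3,4,10} and {5}.
Refine {0,3,4,10} on symbol b: members go to different blocks, giving {3,10} and {0} and {4}.
On input a, block {2,7,8} splits into {7,8} and {2}.
On input b, block {3,10} splits into {3} and {10}.
Refine {1,6,11} on symbol b: members go to different blocks, giving {1,6} and {11}.
No further refinement is possible. Final partition (10 blocks): {7,8} | {3} | {9} | {1,6} | {5} | {0} | {4} | {2} | {10} | {11}.
0 and 5 end up in different blocks, so they are distinguishable. For instance, the string 'b' is accepted from only 5.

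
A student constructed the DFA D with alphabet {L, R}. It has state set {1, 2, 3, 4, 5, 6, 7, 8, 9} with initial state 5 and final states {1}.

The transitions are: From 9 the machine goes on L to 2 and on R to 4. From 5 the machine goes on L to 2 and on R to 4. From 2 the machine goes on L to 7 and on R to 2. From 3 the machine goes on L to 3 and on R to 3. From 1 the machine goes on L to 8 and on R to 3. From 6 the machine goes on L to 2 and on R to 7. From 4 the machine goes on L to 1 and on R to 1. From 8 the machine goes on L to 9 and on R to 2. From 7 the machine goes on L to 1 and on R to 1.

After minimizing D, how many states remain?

First remove the unreachable states {6}; 8 states remain.
P0 = {1} | {2,3,4,5,7,8,9}.
Refine {2,3,4,5,7,8,9} on symbol L: members go to different blocks, giving {2,3,5,8,9} and {4,7}.
Refine {2,3,5,8,9} on symbol L: members go to different blocks, giving {3,5,8,9} and {2}.
On input L, block {3,5,8,9} splits into {3,8} and {5,9}.
Refine {3,8} on symbol L: members go to different blocks, giving {3} and {8}.
No further refinement is possible. Final partition (6 blocks): {1} | {3} | {4,7} | {2} | {5,9} | {8}.

6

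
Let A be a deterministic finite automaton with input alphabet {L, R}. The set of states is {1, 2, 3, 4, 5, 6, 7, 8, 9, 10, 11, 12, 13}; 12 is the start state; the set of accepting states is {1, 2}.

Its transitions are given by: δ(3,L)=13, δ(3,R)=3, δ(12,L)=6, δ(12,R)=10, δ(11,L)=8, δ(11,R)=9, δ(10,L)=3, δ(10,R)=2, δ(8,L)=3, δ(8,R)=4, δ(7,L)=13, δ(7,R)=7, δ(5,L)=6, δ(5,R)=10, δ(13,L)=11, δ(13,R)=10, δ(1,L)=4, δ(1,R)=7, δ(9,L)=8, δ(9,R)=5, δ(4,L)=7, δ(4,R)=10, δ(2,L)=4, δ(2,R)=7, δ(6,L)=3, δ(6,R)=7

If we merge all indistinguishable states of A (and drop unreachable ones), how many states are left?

10

Reachable states from the start: {2,3,4,5,6,7,8,9,10,11,12,13}. Unreachable: {1} — drop them.
Initial partition by acceptance: {2} | {3,4,5,6,7,8,9,10,11,12,13}.
On input R, block {3,4,5,6,7,8,9,10,11,12,13} splits into {3,4,5,6,7,8,9,11,12,13} and {10}.
On input R, block {3,4,5,6,7,8,9,11,12,13} splits into {3,6,7,8,9,11} and {4,5,12,13}.
Split {3,6,7,8,9,11} by δ(·,L) → {6,8,9,11} and {3,7}.
Refine {6,8,9,11} on symbol L: members go to different blocks, giving {6,8} and {9,11}.
On input R, block {6,8} splits into {6} and {8}.
On input L, block {4,5,12,13} splits into {5,12} and {4} and {13}.
Split {9,11} by δ(·,R) → {9} and {11}.
The partition is now stable with 10 blocks: {2} | {6} | {10} | {5,12} | {3,7} | {9} | {8} | {4} | {13} | {11}.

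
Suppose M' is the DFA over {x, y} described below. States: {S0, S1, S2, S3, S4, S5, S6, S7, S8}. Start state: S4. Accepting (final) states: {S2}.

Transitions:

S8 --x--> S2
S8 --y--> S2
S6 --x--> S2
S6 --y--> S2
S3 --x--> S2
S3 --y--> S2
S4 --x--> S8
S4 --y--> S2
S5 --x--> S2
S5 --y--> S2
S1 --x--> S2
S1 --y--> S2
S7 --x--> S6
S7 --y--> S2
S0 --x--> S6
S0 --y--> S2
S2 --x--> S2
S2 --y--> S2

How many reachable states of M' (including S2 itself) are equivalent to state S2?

First remove the unreachable states {S0,S1,S3,S5,S6,S7}; 3 states remain.
P0 = {S2} | {S4,S8}.
On input x, block {S4,S8} splits into {S4} and {S8}.
No further refinement is possible. Final partition (3 blocks): {S2} | {S4} | {S8}.
The equivalence class containing S2 is {S2}, of size 1.

1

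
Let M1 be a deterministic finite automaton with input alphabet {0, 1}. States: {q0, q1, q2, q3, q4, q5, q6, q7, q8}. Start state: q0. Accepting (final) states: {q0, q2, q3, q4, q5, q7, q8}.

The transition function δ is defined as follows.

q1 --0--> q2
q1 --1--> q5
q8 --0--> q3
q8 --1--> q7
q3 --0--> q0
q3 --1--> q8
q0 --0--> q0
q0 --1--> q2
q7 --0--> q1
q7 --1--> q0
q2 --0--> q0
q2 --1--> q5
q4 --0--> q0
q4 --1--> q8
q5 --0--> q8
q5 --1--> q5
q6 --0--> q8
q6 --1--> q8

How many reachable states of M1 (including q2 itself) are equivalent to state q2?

1

Reachable states from the start: {q0,q1,q2,q3,q5,q7,q8}. Unreachable: {q4,q6} — drop them.
Start with accepting vs non-accepting: {q0,q2,q3,q5,q7,q8} | {q1}.
On input 0, block {q0,q2,q3,q5,q7,q8} splits into {q0,q2,q3,q5,q8} and {q7}.
On input 1, block {q0,q2,q3,q5,q8} splits into {q0,q2,q3,q5} and {q8}.
On input 0, block {q0,q2,q3,q5} splits into {q0,q2,q3} and {q5}.
Refine {q0,q2,q3} on symbol 1: members go to different blocks, giving {q0} and {q2} and {q3}.
Stable partition: {q0} | {q1} | {q7} | {q8} | {q5} | {q2} | {q3} — 7 equivalence classes.
The equivalence class containing q2 is {q2}, of size 1.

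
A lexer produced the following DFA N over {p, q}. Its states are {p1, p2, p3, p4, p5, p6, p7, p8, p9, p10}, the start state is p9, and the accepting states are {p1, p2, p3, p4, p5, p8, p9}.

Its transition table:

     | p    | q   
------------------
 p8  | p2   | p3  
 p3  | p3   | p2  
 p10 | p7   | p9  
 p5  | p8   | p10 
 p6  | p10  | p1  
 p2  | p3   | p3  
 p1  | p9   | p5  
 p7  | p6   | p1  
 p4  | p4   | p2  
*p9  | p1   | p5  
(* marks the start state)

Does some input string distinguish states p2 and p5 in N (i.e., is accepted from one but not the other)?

Yes

Reachable states from the start: {p1,p2,p3,p5,p6,p7,p8,p9,p10}. Unreachable: {p4} — drop them.
Initial partition by acceptance: {p1,p2,p3,p5,p8,p9} | {p6,p7,p10}.
Split {p1,p2,p3,p5,p8,p9} by δ(·,q) → {p1,p2,p3,p8,p9} and {p5}.
Refine {p1,p2,p3,p8,p9} on symbol q: members go to different blocks, giving {p2,p3,p8} and {p1,p9}.
The partition is now stable with 4 blocks: {p2,p3,p8} | {p6,p7,p10} | {p5} | {p1,p9}.
p2 and p5 end up in different blocks, so they are distinguishable. For instance, the string 'q' is accepted from only p2.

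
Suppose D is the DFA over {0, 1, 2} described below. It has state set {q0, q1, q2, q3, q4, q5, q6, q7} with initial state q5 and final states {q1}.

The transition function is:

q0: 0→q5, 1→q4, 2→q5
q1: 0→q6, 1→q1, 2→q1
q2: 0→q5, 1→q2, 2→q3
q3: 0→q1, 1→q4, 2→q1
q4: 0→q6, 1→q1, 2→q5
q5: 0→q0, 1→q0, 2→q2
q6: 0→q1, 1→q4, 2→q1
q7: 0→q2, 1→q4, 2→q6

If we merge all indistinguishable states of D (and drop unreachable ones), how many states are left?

6

First remove the unreachable states {q7}; 7 states remain.
Start with accepting vs non-accepting: {q1} | {q0,q2,q3,q4,q5,q6}.
Split {q0,q2,q3,q4,q5,q6} by δ(·,0) → {q0,q2,q4,q5} and {q3,q6}.
Split {q0,q2,q4,q5} by δ(·,0) → {q0,q2,q5} and {q4}.
On input 1, block {q0,q2,q5} splits into {q2,q5} and {q0}.
On input 0, block {q2,q5} splits into {q2} and {q5}.
Stable partition: {q1} | {q2} | {q3,q6} | {q4} | {q0} | {q5} — 6 equivalence classes.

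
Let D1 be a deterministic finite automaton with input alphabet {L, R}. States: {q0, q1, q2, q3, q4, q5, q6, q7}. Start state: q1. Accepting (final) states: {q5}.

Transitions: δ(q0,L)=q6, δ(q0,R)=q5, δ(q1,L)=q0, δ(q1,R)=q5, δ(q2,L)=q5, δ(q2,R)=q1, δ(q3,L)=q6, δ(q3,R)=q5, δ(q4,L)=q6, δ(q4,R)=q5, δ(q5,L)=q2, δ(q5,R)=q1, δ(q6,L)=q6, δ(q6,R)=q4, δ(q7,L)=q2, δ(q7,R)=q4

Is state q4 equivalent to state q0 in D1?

Yes

Reachable states from the start: {q0,q1,q2,q4,q5,q6}. Unreachable: {q3,q7} — drop them.
P0 = {q5} | {q0,q1,q2,q4,q6}.
Split {q0,q1,q2,q4,q6} by δ(·,L) → {q0,q1,q4,q6} and {q2}.
On input R, block {q0,q1,q4,q6} splits into {q0,q1,q4} and {q6}.
Split {q0,q1,q4} by δ(·,L) → {q0,q4} and {q1}.
The partition is now stable with 5 blocks: {q5} | {q0,q4} | {q2} | {q6} | {q1}.
q4 and q0 lie in the same block of the stable partition, so they are equivalent — no string distinguishes them.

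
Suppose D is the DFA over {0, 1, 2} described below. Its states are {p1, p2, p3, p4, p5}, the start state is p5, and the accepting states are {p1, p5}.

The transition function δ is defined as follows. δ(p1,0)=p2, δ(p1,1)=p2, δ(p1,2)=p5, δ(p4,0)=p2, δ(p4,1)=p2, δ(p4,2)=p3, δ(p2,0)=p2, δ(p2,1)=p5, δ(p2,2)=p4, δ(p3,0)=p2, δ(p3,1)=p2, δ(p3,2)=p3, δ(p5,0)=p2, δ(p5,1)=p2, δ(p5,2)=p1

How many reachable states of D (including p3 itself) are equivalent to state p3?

P0 = {p1,p5} | {p2,p3,p4}.
Split {p2,p3,p4} by δ(·,1) → {p3,p4} and {p2}.
No further refinement is possible. Final partition (3 blocks): {p1,p5} | {p3,p4} | {p2}.
The equivalence class containing p3 is {p3,p4}, of size 2.

2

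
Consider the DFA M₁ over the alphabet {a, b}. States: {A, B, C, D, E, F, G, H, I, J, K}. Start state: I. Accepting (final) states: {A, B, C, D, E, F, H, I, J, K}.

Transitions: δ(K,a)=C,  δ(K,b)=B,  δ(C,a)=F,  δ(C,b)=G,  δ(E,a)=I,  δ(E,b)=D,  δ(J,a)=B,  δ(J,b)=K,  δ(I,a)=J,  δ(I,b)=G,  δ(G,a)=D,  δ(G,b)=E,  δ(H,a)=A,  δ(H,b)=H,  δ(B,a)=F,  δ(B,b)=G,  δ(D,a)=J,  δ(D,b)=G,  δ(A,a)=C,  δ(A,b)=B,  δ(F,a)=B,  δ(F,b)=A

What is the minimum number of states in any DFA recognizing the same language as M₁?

4

States {H} cannot be reached from the start state, so discard them.
P0 = {A,B,C,D,E,F,I,J,K} | {G}.
Split {A,B,C,D,E,F,I,J,K} by δ(·,b) → {A,E,F,J,K} and {B,C,D,I}.
Split {A,E,F,J,K} by δ(·,b) → {A,E,K} and {F,J}.
Stable partition: {A,E,K} | {G} | {B,C,D,I} | {F,J} — 4 equivalence classes.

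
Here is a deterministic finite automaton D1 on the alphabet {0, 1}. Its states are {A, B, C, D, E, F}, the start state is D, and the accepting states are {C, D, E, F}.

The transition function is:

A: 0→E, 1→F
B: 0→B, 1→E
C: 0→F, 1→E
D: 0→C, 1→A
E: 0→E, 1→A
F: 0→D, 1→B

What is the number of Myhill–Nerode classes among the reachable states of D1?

Every state is reachable, so we keep all 6.
Initial partition by acceptance: {C,D,E,F} | {A,B}.
Split {C,D,E,F} by δ(·,1) → {D,E,F} and {C}.
On input 0, block {D,E,F} splits into {E,F} and {D}.
On input 0, block {E,F} splits into {E} and {F}.
Split {A,B} by δ(·,0) → {A} and {B}.
Stable partition: {E} | {A} | {C} | {D} | {F} | {B} — 6 equivalence classes.

6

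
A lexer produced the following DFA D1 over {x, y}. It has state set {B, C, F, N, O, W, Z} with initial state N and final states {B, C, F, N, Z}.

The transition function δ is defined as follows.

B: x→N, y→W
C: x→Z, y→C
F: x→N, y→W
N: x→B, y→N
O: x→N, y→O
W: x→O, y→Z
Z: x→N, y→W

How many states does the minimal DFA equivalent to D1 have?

4

Reachable states from the start: {B,N,O,W,Z}. Unreachable: {C,F} — drop them.
Start with accepting vs non-accepting: {B,N,Z} | {O,W}.
On input y, block {B,N,Z} splits into {B,Z} and {N}.
Split {O,W} by δ(·,x) → {W} and {O}.
The partition is now stable with 4 blocks: {B,Z} | {W} | {N} | {O}.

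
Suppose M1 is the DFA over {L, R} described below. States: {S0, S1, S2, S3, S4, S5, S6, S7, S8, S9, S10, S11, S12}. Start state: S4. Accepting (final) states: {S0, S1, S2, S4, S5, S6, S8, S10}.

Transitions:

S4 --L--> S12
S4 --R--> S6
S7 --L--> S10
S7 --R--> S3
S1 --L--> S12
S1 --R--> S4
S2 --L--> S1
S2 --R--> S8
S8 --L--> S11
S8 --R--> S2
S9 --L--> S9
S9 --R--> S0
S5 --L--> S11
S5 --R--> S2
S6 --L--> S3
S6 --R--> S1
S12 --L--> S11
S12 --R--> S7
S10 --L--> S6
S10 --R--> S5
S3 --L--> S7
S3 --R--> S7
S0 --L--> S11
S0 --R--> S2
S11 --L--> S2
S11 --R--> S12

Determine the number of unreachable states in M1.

BFS from S4 reaches {S1, S2, S3, S4, S5, S6, S7, S8, S10, S11, S12}; the 2 state(s) S0, S9 are never visited.

2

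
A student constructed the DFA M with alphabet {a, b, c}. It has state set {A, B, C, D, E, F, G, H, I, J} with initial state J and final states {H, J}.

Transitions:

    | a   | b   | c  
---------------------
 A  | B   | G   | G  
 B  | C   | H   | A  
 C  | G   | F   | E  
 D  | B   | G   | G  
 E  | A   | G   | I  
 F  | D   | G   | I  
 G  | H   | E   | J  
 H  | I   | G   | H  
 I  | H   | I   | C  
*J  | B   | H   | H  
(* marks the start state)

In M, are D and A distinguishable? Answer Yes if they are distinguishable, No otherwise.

No

All states are reachable from the start state.
P0 = {H,J} | {A,B,C,D,E,F,G,I}.
On input b, block {H,J} splits into {H} and {J}.
Split {A,B,C,D,E,F,G,I} by δ(·,a) → {A,B,C,D,E,F} and {G,I}.
Split {A,B,C,D,E,F} by δ(·,a) → {A,B,D,E,F} and {C}.
Refine {A,B,D,E,F} on symbol a: members go to different blocks, giving {A,D,E,F} and {B}.
Refine {A,D,E,F} on symbol a: members go to different blocks, giving {A,D} and {E,F}.
On input b, block {G,I} splits into {G} and {I}.
No further refinement is possible. Final partition (8 blocks): {H} | {A,D} | {J} | {G} | {C} | {B} | {E,F} | {I}.
D and A lie in the same block of the stable partition, so they are equivalent — no string distinguishes them.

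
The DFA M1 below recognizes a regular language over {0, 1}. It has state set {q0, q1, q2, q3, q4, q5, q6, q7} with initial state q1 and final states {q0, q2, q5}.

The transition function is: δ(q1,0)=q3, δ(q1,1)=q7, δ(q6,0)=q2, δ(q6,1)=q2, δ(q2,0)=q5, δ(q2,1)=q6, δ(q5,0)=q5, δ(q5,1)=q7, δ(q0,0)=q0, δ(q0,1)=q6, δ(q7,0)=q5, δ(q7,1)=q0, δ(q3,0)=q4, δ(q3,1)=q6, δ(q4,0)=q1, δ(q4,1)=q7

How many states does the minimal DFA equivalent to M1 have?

3

Every state is reachable, so we keep all 8.
P0 = {q0,q2,q5} | {q1,q3,q4,q6,q7}.
Refine {q1,q3,q4,q6,q7} on symbol 0: members go to different blocks, giving {q1,q3,q4} and {q6,q7}.
No further refinement is possible. Final partition (3 blocks): {q0,q2,q5} | {q1,q3,q4} | {q6,q7}.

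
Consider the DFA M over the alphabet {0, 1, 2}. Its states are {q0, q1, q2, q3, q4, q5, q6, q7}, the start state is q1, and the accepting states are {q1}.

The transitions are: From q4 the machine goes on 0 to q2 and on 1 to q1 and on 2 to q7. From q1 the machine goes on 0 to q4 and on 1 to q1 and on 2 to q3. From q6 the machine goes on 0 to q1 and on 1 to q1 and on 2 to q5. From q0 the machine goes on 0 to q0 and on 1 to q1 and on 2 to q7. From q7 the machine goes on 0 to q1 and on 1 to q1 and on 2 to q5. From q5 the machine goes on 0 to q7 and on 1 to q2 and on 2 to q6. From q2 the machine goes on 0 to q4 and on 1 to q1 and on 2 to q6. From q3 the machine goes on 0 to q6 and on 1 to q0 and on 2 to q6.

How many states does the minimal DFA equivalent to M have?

Every state is reachable, so we keep all 8.
Start with accepting vs non-accepting: {q1} | {q0,q2,q3,q4,q5,q6,q7}.
Refine {q0,q2,q3,q4,q5,q6,q7} on symbol 0: members go to different blocks, giving {q0,q2,q3,q4,q5} and {q6,q7}.
Refine {q0,q2,q3,q4,q5} on symbol 0: members go to different blocks, giving {q0,q2,q4} and {q3,q5}.
Stable partition: {q1} | {q0,q2,q4} | {q6,q7} | {q3,q5} — 4 equivalence classes.

4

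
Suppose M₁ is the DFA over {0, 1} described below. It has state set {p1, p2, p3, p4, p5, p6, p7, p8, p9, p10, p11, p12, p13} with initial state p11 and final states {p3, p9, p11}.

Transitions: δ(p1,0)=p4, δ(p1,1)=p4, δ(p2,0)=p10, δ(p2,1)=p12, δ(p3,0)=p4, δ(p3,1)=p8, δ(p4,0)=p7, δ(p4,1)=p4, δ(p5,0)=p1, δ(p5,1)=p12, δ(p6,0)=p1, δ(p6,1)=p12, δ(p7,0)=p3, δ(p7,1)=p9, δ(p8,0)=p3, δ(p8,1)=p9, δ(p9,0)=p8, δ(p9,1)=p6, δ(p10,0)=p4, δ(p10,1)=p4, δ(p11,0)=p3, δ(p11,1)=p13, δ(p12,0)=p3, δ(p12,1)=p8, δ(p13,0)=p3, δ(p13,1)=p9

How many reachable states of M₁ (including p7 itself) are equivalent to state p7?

States {p2,p5,p10} cannot be reached from the start state, so discard them.
P0 = {p3,p9,p11} | {p1,p4,p6,p7,p8,p12,p13}.
Split {p3,p9,p11} by δ(·,0) → {p3,p9} and {p11}.
On input 0, block {p1,p4,p6,p7,p8,p12,p13} splits into {p7,p8,p12,p13} and {p1,p4,p6}.
On input 0, block {p3,p9} splits into {p3} and {p9}.
Refine {p7,p8,p12,p13} on symbol 1: members go to different blocks, giving {p7,p8,p13} and {p12}.
On input 0, block {p1,p4,p6} splits into {p1,p6} and {p4}.
Refine {p1,p6} on symbol 0: members go to different blocks, giving {p1} and {p6}.
No further refinement is possible. Final partition (8 blocks): {p3} | {p7,p8,p13} | {p11} | {p1} | {p9} | {p12} | {p4} | {p6}.
State p7 belongs to the block {p7,p8,p13}, which has 3 states.

3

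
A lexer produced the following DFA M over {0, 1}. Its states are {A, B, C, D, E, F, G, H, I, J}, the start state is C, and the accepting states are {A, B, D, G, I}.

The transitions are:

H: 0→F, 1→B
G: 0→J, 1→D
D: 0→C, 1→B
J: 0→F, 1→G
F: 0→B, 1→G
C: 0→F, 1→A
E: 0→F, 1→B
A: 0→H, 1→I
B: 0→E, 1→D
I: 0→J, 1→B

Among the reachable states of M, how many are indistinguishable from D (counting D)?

All states are reachable from the start state.
Start with accepting vs non-accepting: {A,B,D,G,I} | {C,E,F,H,J}.
Split {C,E,F,H,J} by δ(·,0) → {C,E,H,J} and {F}.
No further refinement is possible. Final partition (3 blocks): {A,B,D,G,I} | {C,E,H,J} | {F}.
State D belongs to the block {A,B,D,G,I}, which has 5 states.

5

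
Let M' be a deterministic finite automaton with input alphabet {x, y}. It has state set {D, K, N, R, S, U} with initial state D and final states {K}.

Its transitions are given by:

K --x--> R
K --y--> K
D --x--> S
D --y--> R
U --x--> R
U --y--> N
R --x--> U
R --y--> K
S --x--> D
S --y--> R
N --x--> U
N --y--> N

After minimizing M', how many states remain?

Every state is reachable, so we keep all 6.
P0 = {K} | {D,N,R,S,U}.
Split {D,N,R,S,U} by δ(·,y) → {D,N,S,U} and {R}.
Split {D,N,S,U} by δ(·,x) → {D,N,S} and {U}.
On input x, block {D,N,S} splits into {D,S} and {N}.
The partition is now stable with 5 blocks: {K} | {D,S} | {R} | {U} | {N}.

5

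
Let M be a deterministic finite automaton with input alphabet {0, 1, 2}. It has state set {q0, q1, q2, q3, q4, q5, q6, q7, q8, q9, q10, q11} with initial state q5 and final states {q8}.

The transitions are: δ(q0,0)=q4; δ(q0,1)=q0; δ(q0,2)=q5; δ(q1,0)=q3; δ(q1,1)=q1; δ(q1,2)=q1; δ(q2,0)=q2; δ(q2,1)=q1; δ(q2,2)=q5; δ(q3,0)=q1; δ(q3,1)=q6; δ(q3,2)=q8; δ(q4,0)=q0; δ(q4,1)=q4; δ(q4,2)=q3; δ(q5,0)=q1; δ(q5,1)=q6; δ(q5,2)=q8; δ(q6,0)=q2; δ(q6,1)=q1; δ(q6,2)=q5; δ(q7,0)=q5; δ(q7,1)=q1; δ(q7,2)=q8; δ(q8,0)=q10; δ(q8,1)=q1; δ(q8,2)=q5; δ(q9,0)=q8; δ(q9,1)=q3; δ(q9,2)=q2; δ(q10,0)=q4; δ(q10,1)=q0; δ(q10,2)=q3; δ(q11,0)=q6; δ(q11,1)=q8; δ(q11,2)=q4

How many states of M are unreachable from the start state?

BFS from q5 reaches {q0, q1, q2, q3, q4, q5, q6, q8, q10}; the 3 state(s) q7, q9, q11 are never visited.

3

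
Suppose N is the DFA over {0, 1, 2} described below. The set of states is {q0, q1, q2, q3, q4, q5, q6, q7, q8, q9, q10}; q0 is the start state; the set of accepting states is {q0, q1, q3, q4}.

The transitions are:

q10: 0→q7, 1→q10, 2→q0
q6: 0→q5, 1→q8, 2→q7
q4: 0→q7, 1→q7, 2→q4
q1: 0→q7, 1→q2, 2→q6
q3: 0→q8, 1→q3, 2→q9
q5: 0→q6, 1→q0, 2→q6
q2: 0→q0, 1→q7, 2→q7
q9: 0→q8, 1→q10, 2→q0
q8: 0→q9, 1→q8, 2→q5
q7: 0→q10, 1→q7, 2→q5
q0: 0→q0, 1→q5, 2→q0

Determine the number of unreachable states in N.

4

Starting at q0 and following transitions, the reachable set is {q0, q5, q6, q7, q8, q9, q10}. That leaves q1, q2, q3, q4 unreachable — 4 in total.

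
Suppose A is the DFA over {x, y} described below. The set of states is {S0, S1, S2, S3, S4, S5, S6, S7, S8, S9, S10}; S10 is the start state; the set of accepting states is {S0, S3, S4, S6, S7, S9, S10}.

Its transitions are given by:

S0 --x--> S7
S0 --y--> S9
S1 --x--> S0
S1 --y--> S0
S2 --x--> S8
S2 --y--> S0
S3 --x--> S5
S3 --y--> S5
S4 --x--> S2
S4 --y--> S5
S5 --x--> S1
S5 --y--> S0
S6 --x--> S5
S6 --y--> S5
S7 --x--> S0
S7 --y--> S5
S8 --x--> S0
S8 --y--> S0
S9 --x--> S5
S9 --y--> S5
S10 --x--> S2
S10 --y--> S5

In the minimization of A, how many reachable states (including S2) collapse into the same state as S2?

Reachable states from the start: {S0,S1,S2,S5,S7,S8,S9,S10}. Unreachable: {S3,S4,S6} — drop them.
Start with accepting vs non-accepting: {S0,S7,S9,S10} | {S1,S2,S5,S8}.
Refine {S0,S7,S9,S10} on symbol x: members go to different blocks, giving {S0,S7} and {S9,S10}.
Refine {S0,S7} on symbol y: members go to different blocks, giving {S0} and {S7}.
Split {S1,S2,S5,S8} by δ(·,x) → {S1,S8} and {S2,S5}.
The partition is now stable with 5 blocks: {S0} | {S1,S8} | {S9,S10} | {S7} | {S2,S5}.
The equivalence class containing S2 is {S2,S5}, of size 2.

2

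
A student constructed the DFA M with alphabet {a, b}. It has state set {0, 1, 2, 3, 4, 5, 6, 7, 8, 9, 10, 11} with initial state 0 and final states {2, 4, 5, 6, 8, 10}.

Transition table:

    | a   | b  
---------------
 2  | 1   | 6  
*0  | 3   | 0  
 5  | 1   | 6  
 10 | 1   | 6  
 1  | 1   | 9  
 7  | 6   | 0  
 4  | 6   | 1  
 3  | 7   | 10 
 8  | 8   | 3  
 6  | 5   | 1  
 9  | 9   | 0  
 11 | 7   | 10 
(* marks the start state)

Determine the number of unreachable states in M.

BFS from 0 reaches {0, 1, 3, 5, 6, 7, 9, 10}; the 4 state(s) 2, 4, 8, 11 are never visited.

4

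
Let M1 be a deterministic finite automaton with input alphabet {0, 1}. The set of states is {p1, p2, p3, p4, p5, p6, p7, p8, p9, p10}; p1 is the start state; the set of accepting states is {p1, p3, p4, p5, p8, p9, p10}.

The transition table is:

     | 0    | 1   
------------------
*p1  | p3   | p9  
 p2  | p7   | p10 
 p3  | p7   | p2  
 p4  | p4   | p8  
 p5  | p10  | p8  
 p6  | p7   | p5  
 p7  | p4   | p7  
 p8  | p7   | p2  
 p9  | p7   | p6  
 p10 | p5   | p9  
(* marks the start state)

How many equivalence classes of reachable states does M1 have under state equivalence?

All states are reachable from the start state.
Start with accepting vs non-accepting: {p1,p3,p4,p5,p8,p9,p10} | {p2,p6,p7}.
Refine {p1,p3,p4,p5,p8,p9,p10} on symbol 0: members go to different blocks, giving {p1,p4,p5,p10} and {p3,p8,p9}.
Refine {p1,p4,p5,p10} on symbol 0: members go to different blocks, giving {p4,p5,p10} and {p1}.
On input 0, block {p2,p6,p7} splits into {p2,p6} and {p7}.
No further refinement is possible. Final partition (5 blocks): {p4,p5,p10} | {p2,p6} | {p3,p8,p9} | {p1} | {p7}.

5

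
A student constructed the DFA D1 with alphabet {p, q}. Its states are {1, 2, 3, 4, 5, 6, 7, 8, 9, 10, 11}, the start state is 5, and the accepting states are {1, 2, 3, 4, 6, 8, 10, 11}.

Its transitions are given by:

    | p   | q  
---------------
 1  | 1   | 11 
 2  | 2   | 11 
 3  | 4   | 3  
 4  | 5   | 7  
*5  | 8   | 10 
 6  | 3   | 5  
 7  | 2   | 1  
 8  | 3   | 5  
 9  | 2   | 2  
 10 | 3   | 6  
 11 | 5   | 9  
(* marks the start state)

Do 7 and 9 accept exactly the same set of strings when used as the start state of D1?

Every state is reachable, so we keep all 11.
P0 = {1,2,3,4,6,8,10,11} | {5,7,9}.
Split {1,2,3,4,6,8,10,11} by δ(·,p) → {1,2,3,6,8,10} and {4,11}.
On input p, block {1,2,3,6,8,10} splits into {1,2,6,8,10} and {3}.
Split {1,2,6,8,10} by δ(·,p) → {6,8,10} and {1,2}.
Refine {6,8,10} on symbol q: members go to different blocks, giving {6,8} and {10}.
Split {5,7,9} by δ(·,p) → {7,9} and {5}.
Stable partition: {6,8} | {7,9} | {4,11} | {3} | {1,2} | {10} | {5} — 7 equivalence classes.
7 and 9 lie in the same block of the stable partition, so they are equivalent — no string distinguishes them.

Yes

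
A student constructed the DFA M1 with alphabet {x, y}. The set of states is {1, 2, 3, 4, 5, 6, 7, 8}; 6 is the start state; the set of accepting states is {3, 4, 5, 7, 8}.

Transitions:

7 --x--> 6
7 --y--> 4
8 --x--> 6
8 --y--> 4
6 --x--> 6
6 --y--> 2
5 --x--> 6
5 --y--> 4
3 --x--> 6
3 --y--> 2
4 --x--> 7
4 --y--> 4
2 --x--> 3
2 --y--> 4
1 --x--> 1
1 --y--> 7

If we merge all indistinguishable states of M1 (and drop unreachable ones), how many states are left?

5

States {1,5,8} cannot be reached from the start state, so discard them.
Initial partition by acceptance: {3,4,7} | {2,6}.
Split {3,4,7} by δ(·,x) → {3,7} and {4}.
Split {3,7} by δ(·,y) → {3} and {7}.
On input x, block {2,6} splits into {2} and {6}.
No further refinement is possible. Final partition (5 blocks): {3} | {2} | {4} | {7} | {6}.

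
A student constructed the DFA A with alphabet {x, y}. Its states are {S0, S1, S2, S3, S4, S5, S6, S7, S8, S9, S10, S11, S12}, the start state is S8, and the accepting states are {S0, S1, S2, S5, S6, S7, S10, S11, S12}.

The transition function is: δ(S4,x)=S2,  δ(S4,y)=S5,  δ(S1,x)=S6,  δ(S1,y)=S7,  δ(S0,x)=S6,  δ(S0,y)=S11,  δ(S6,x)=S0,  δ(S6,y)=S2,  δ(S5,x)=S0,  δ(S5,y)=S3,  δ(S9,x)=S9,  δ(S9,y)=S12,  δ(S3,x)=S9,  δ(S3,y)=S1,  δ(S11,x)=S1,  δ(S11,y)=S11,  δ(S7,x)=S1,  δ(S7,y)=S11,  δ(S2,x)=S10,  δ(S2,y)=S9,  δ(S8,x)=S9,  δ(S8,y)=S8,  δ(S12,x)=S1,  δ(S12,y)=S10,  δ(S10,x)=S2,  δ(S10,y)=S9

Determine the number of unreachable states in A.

3

Starting at S8 and following transitions, the reachable set is {S0, S1, S2, S6, S7, S8, S9, S10, S11, S12}. That leaves S3, S4, S5 unreachable — 3 in total.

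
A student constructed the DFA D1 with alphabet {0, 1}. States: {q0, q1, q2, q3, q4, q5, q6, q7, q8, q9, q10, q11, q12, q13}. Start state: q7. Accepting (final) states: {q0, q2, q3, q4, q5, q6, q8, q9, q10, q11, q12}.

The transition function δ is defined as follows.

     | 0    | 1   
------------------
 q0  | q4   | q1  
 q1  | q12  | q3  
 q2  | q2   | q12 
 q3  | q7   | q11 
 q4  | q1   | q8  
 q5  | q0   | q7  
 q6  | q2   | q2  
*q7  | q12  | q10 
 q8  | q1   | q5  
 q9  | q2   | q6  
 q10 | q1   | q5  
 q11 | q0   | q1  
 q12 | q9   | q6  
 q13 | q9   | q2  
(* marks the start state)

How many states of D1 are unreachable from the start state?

No path from q7 leads to q13; the other 13 states are all reachable.

1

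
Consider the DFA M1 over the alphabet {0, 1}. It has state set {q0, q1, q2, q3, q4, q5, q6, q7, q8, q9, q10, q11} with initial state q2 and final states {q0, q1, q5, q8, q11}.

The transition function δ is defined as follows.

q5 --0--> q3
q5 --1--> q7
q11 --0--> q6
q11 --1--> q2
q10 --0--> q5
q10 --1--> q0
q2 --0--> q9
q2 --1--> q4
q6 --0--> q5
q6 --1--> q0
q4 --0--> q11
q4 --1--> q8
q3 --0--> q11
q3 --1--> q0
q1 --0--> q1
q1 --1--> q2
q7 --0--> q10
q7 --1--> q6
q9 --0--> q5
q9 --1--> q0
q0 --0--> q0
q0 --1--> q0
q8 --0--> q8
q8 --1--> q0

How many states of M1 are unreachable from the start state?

1

Starting at q2 and following transitions, the reachable set is {q0, q2, q3, q4, q5, q6, q7, q8, q9, q10, q11}. That leaves q1 unreachable — 1 in total.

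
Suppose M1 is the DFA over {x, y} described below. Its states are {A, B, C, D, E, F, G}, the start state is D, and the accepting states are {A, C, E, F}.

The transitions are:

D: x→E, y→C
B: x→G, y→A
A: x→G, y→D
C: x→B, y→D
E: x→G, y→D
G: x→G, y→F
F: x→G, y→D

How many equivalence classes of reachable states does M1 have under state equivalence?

3

Every state is reachable, so we keep all 7.
Start with accepting vs non-accepting: {A,C,E,F} | {B,D,G}.
Split {B,D,G} by δ(·,x) → {B,G} and {D}.
No further refinement is possible. Final partition (3 blocks): {A,C,E,F} | {B,G} | {D}.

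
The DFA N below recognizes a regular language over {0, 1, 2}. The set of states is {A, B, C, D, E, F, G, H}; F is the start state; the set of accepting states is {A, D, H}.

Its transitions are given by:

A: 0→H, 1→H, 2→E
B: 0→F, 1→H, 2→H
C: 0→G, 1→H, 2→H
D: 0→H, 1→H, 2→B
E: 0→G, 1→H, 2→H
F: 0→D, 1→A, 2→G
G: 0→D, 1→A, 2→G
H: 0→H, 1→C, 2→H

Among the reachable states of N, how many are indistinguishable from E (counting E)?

All states are reachable from the start state.
Start with accepting vs non-accepting: {A,D,H} | {B,C,E,F,G}.
Split {A,D,H} by δ(·,1) → {A,D} and {H}.
On input 0, block {B,C,E,F,G} splits into {B,C,E} and {F,G}.
Stable partition: {A,D} | {B,C,E} | {H} | {F,G} — 4 equivalence classes.
State E belongs to the block {B,C,E}, which has 3 states.

3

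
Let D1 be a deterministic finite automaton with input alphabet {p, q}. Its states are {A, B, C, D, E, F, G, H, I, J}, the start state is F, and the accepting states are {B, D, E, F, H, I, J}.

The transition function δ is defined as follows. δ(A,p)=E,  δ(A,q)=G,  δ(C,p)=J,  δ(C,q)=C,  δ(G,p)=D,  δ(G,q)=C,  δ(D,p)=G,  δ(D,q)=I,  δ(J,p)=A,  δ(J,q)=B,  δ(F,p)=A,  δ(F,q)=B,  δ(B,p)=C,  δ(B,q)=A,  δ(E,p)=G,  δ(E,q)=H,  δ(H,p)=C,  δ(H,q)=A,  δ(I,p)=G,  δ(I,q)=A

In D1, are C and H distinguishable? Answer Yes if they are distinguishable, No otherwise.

P0 = {B,D,E,F,H,I,J} | {A,C,G}.
On input q, block {B,D,E,F,H,I,J} splits into {D,E,F,J} and {B,H,I}.
Stable partition: {D,E,F,J} | {A,C,G} | {B,H,I} — 3 equivalence classes.
C and H end up in different blocks, so they are distinguishable. For instance, the string 'ε' is accepted from only H.

Yes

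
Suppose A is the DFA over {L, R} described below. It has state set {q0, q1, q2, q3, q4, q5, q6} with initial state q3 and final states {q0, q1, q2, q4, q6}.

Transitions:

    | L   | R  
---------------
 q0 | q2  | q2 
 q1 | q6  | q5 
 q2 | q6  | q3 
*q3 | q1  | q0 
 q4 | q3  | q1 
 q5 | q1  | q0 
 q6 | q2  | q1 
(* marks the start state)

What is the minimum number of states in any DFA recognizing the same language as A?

3

First remove the unreachable states {q4}; 6 states remain.
P0 = {q0,q1,q2,q6} | {q3,q5}.
On input R, block {q0,q1,q2,q6} splits into {q0,q6} and {q1,q2}.
The partition is now stable with 3 blocks: {q0,q6} | {q3,q5} | {q1,q2}.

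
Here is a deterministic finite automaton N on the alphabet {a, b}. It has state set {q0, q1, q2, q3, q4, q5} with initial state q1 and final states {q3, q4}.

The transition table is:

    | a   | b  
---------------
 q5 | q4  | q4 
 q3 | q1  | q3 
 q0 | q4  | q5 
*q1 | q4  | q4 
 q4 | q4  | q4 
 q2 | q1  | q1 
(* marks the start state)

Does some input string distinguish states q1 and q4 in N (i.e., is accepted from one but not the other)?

Yes

Reachable states from the start: {q1,q4}. Unreachable: {q0,q2,q3,q5} — drop them.
P0 = {q4} | {q1}.
No further refinement is possible. Final partition (2 blocks): {q4} | {q1}.
q1 and q4 end up in different blocks, so they are distinguishable. For instance, the string 'ε' is accepted from only q4.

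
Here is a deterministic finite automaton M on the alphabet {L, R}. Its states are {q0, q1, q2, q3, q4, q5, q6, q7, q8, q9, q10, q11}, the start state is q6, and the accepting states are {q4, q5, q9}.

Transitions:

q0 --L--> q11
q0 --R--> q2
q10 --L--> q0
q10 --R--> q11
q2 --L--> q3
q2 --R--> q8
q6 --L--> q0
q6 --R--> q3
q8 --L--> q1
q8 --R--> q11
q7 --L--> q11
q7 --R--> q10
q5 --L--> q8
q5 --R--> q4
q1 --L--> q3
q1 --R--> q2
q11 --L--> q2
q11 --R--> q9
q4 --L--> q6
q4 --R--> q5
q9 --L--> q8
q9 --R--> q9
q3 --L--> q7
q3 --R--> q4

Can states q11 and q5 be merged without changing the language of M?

Every state is reachable, so we keep all 12.
P0 = {q4,q5,q9} | {q0,q1,q2,q3,q6,q7,q8,q10,q11}.
Split {q0,q1,q2,q3,q6,q7,q8,q10,q11} by δ(·,R) → {q0,q1,q2,q6,q7,q8,q10} and {q3,q11}.
On input L, block {q0,q1,q2,q6,q7,q8,q10} splits into {q0,q1,q2,q7} and {q6,q8,q10}.
Split {q0,q1,q2,q7} by δ(·,R) → {q0,q1} and {q2,q7}.
No further refinement is possible. Final partition (5 blocks): {q4,q5,q9} | {q0,q1} | {q3,q11} | {q6,q8,q10} | {q2,q7}.
q11 and q5 end up in different blocks, so they are distinguishable. For instance, the string 'ε' is accepted from only q5.

No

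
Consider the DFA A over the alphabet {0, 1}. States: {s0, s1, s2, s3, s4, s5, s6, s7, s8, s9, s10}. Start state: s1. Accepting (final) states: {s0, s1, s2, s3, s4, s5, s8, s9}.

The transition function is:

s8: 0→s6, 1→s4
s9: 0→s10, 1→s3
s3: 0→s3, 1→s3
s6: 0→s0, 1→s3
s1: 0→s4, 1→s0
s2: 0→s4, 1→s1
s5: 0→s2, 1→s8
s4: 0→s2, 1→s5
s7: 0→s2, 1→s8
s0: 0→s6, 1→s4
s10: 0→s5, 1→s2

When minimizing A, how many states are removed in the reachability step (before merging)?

3

No path from s1 leads to s7, s9, s10; the other 8 states are all reachable.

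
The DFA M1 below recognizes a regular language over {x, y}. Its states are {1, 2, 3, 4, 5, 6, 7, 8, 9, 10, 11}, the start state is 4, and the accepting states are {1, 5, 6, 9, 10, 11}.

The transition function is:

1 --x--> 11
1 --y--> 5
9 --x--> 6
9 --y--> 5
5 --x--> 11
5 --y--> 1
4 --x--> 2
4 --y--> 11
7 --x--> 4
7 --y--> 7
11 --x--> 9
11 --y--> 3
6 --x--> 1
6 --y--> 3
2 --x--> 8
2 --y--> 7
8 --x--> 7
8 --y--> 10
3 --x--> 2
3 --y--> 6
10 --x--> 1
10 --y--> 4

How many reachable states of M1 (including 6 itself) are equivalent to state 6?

All states are reachable from the start state.
P0 = {1,5,6,9,10,11} | {2,3,4,7,8}.
Split {1,5,6,9,10,11} by δ(·,y) → {1,5,9} and {6,10,11}.
Refine {2,3,4,7,8} on symbol y: members go to different blocks, giving {3,4,8} and {2,7}.
Stable partition: {1,5,9} | {3,4,8} | {6,10,11} | {2,7} — 4 equivalence classes.
State 6 belongs to the block {6,10,11}, which has 3 states.

3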